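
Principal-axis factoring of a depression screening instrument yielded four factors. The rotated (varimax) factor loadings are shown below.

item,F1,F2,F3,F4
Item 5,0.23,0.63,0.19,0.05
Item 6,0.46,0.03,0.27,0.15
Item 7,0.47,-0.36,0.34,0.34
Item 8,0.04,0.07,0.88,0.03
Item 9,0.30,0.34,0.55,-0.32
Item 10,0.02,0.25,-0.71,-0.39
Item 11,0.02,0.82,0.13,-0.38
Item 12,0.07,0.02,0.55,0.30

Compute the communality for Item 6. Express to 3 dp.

h² = 0.46² + 0.03² + 0.27² + 0.15² = 0.2116 + 0.0009 + 0.0729 + 0.0225 = 0.3079

0.308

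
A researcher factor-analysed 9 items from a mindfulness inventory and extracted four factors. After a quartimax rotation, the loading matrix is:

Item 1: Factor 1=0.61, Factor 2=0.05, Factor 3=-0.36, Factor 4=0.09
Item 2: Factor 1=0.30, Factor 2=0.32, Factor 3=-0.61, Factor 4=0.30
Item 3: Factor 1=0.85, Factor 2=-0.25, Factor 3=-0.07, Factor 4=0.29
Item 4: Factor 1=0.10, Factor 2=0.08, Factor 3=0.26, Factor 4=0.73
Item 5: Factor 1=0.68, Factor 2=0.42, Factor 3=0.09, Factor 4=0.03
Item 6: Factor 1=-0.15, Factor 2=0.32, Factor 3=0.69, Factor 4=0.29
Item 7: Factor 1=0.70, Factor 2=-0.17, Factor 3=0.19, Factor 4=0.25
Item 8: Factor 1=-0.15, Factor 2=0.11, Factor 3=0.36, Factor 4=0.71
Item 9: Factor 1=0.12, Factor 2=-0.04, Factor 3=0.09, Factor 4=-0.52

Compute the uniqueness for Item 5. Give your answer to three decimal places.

0.352

h² = 0.68² + 0.42² + 0.09² + 0.03² = 0.4624 + 0.1764 + 0.0081 + 0.0009 = 0.6478
Uniqueness u² = 1 − h² = 1 − 0.6478 = 0.3522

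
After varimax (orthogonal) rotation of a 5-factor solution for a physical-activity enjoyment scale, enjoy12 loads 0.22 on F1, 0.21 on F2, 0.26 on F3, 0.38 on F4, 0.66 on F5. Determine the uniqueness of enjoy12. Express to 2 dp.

0.26

h² = 0.22² + 0.21² + 0.26² + 0.38² + 0.66² = 0.0484 + 0.0441 + 0.0676 + 0.1444 + 0.4356 = 0.7401
Uniqueness u² = 1 − h² = 1 − 0.7401 = 0.2599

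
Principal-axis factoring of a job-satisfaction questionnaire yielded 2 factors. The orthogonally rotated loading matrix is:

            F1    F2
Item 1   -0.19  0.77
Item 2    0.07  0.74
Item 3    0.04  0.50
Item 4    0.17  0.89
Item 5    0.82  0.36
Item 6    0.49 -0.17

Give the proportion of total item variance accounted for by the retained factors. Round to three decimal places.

0.554

Communalities: 0.6290, 0.5525, 0.2516, 0.8210, 0.8020, 0.2690; Σh² = 3.3251.
Total variance with 6 standardized items is 6, so the solution explains 3.3251/6 = 0.5542.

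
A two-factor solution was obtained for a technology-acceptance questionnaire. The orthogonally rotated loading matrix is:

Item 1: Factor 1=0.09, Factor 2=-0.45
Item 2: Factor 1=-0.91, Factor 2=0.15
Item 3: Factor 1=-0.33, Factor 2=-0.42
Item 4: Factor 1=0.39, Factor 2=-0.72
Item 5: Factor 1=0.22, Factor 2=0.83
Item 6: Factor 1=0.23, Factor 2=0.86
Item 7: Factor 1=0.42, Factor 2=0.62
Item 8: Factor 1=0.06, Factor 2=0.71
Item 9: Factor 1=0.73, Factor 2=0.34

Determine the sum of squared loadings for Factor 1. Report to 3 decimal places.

SS loadings for Factor 1 = 0.09² + (-0.91)² + (-0.33)² + 0.39² + 0.22² + 0.23² + 0.42² + 0.06² + 0.73² = 0.0081 + 0.8281 + 0.1089 + 0.1521 + 0.0484 + 0.0529 + 0.1764 + 0.0036 + 0.5329 = 1.9114

1.911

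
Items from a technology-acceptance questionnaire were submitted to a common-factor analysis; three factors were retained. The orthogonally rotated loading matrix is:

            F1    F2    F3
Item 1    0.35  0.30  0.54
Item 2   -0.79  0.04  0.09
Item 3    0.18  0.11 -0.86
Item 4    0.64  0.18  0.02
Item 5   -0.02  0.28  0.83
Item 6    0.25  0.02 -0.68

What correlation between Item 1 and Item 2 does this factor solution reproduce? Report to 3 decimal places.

-0.216

r̂ = Σ λ_i·λ_j across factors = (0.35)(-0.79) + (0.30)(0.04) + (0.54)(0.09)
  = -0.2765 +0.0120 +0.0486 = -0.2159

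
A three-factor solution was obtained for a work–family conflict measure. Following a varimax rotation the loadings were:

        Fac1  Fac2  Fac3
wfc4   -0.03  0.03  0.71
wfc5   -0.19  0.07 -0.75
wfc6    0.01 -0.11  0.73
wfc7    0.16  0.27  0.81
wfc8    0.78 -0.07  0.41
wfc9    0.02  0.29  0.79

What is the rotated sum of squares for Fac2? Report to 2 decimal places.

0.18

SS loadings for Fac2 = 0.03² + 0.07² + (-0.11)² + 0.27² + (-0.07)² + 0.29² = 0.0009 + 0.0049 + 0.0121 + 0.0729 + 0.0049 + 0.0841 = 0.1798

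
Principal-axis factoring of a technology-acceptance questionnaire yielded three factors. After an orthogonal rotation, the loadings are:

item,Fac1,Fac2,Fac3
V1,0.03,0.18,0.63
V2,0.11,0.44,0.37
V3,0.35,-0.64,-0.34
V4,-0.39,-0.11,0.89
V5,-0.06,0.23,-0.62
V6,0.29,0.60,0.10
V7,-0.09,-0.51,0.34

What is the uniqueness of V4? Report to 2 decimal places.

0.04

h² = (-0.39)² + (-0.11)² + 0.89² = 0.1521 + 0.0121 + 0.7921 = 0.9563
Uniqueness u² = 1 − h² = 1 − 0.9563 = 0.0437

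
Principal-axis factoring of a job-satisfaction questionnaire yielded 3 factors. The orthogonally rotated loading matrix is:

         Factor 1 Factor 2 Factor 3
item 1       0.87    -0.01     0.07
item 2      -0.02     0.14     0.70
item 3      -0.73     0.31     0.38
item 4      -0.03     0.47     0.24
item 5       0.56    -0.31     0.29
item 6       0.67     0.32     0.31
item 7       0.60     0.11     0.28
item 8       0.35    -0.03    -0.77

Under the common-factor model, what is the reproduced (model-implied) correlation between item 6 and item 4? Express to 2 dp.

0.20

r̂ = Σ λ_i·λ_j across factors = (0.67)(-0.03) + (0.32)(0.47) + (0.31)(0.24)
  = -0.0201 +0.1504 +0.0744 = 0.2047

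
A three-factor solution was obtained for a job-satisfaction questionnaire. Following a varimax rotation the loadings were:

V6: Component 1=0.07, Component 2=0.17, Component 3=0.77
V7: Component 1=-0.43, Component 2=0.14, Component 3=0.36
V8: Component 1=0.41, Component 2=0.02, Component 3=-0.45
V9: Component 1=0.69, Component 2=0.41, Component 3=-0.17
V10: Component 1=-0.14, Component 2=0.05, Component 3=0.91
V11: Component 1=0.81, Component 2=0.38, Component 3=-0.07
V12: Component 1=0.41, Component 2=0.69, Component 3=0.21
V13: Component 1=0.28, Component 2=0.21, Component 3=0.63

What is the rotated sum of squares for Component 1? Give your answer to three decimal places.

SS loadings for Component 1 = 0.07² + (-0.43)² + 0.41² + 0.69² + (-0.14)² + 0.81² + 0.41² + 0.28² = 0.0049 + 0.1849 + 0.1681 + 0.4761 + 0.0196 + 0.6561 + 0.1681 + 0.0784 = 1.7562

1.756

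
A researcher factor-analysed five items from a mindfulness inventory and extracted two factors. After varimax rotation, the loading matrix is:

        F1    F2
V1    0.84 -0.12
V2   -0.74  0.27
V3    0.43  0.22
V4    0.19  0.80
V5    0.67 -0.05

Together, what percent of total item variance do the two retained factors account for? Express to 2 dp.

Communalities: 0.7200, 0.6205, 0.2333, 0.6761, 0.4514; Σh² = 2.7013.
Total variance with 5 standardized items is 5, so the solution explains 2.7013/5 = 0.5403 = 54.03%.

54.03%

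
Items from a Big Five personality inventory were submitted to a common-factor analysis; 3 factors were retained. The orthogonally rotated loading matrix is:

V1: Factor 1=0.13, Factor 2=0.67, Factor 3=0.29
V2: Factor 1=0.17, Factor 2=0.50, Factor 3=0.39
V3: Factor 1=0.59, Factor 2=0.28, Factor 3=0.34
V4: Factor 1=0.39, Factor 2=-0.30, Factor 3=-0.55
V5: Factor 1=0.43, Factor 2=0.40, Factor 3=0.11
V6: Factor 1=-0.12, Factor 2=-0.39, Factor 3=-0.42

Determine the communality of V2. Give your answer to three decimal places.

0.431

h² = 0.17² + 0.50² + 0.39² = 0.0289 + 0.2500 + 0.1521 = 0.4310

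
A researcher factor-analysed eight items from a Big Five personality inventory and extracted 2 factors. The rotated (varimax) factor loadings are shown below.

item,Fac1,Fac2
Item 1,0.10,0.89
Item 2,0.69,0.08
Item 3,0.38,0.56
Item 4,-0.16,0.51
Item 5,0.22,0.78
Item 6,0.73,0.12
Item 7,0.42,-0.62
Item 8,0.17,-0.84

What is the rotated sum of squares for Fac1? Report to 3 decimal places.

SS loadings for Fac1 = 0.10² + 0.69² + 0.38² + (-0.16)² + 0.22² + 0.73² + 0.42² + 0.17² = 0.0100 + 0.4761 + 0.1444 + 0.0256 + 0.0484 + 0.5329 + 0.1764 + 0.0289 = 1.4427

1.443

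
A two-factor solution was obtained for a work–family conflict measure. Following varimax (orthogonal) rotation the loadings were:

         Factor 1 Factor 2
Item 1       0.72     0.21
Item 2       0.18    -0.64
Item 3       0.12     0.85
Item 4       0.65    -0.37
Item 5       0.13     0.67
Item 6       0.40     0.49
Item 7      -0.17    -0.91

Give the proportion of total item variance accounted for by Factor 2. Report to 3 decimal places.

0.404

SS loadings for Factor 2 = 0.21² + (-0.64)² + 0.85² + (-0.37)² + 0.67² + 0.49² + (-0.91)² = 2.8302
Proportion of variance = 2.8302 / 7 = 0.4043.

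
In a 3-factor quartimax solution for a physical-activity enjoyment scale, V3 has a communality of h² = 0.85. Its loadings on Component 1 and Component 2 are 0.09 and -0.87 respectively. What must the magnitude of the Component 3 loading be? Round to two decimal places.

Under orthogonal rotation h² = Σλ², so λ_Component 3² = h² − (0.7650) = 0.85 − 0.7650 = 0.0850.
|λ| = √0.0850 = 0.2915.

0.29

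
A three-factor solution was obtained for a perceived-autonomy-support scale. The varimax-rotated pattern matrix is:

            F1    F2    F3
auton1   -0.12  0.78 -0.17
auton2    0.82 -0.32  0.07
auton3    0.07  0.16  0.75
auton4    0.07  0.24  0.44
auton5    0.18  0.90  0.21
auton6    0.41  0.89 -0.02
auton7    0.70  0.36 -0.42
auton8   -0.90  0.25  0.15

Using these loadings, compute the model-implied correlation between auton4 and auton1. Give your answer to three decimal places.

r̂ = Σ λ_i·λ_j across factors = (0.07)(-0.12) + (0.24)(0.78) + (0.44)(-0.17)
  = -0.0084 +0.1872 -0.0748 = 0.1040

0.104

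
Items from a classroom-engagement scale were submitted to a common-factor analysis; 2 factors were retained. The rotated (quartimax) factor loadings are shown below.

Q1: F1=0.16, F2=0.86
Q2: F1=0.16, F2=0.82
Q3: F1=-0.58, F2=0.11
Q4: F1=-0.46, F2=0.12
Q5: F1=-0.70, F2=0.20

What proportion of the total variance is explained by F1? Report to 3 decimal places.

SS loadings for F1 = 0.16² + 0.16² + (-0.58)² + (-0.46)² + (-0.70)² = 1.0892
Proportion of variance = 1.0892 / 5 = 0.2178.

0.218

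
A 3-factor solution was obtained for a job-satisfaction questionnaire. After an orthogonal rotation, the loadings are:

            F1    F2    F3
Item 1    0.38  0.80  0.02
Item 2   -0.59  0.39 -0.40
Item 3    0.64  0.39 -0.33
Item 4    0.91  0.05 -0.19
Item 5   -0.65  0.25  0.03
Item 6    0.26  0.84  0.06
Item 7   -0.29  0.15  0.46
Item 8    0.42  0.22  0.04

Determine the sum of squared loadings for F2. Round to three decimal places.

1.786

SS loadings for F2 = 0.80² + 0.39² + 0.39² + 0.05² + 0.25² + 0.84² + 0.15² + 0.22² = 0.6400 + 0.1521 + 0.1521 + 0.0025 + 0.0625 + 0.7056 + 0.0225 + 0.0484 = 1.7857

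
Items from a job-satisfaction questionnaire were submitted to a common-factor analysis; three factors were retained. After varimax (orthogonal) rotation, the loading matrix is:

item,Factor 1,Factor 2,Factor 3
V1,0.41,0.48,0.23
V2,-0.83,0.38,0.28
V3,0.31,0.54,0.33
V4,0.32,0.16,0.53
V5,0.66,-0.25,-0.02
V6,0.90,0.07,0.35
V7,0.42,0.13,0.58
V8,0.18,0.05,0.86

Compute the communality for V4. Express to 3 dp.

h² = 0.32² + 0.16² + 0.53² = 0.1024 + 0.0256 + 0.2809 = 0.4089

0.409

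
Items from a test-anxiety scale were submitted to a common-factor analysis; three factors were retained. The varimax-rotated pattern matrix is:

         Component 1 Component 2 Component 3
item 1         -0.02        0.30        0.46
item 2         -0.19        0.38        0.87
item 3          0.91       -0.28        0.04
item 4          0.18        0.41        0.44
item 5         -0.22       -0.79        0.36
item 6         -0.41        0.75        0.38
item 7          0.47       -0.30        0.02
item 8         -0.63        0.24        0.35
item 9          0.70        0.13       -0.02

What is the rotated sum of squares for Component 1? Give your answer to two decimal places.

2.22

SS loadings for Component 1 = (-0.02)² + (-0.19)² + 0.91² + 0.18² + (-0.22)² + (-0.41)² + 0.47² + (-0.63)² + 0.70² = 0.0004 + 0.0361 + 0.8281 + 0.0324 + 0.0484 + 0.1681 + 0.2209 + 0.3969 + 0.4900 = 2.2213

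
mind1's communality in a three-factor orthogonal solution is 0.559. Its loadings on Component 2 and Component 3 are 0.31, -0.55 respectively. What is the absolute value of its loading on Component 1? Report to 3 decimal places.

0.400

Under orthogonal rotation h² = Σλ², so λ_Component 1² = h² − (0.3986) = 0.559 − 0.3986 = 0.1604.
|λ| = √0.1604 = 0.4005.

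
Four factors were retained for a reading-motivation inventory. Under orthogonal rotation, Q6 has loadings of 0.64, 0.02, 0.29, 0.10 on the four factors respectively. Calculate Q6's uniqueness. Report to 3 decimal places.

0.496

h² = 0.64² + 0.02² + 0.29² + 0.10² = 0.4096 + 0.0004 + 0.0841 + 0.0100 = 0.5041
Uniqueness u² = 1 − h² = 1 − 0.5041 = 0.4959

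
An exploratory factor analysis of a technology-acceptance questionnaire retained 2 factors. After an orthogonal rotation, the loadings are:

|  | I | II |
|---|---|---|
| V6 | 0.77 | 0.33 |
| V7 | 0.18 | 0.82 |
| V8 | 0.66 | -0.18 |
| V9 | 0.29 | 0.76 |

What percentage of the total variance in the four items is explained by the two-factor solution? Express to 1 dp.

Communalities: 0.7018, 0.7048, 0.4680, 0.6617; Σh² = 2.5363.
Total variance with 4 standardized items is 4, so the solution explains 2.5363/4 = 0.6341 = 63.41%.

63.4%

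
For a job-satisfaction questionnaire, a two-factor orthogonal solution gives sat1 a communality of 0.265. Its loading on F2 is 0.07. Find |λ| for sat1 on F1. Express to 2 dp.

Under orthogonal rotation h² = Σλ², so λ_F1² = h² − (0.0049) = 0.265 − 0.0049 = 0.2601.
|λ| = √0.2601 = 0.5100.

0.51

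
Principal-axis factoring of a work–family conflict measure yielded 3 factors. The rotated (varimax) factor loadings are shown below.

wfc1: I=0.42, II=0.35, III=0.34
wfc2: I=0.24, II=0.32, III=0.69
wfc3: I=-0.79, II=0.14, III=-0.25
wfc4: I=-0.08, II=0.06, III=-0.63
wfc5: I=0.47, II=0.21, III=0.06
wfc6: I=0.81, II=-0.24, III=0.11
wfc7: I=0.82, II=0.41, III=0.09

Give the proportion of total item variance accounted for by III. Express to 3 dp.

0.154

SS loadings for III = 0.34² + 0.69² + (-0.25)² + (-0.63)² + 0.06² + 0.11² + 0.09² = 1.0749
Proportion of variance = 1.0749 / 7 = 0.1536.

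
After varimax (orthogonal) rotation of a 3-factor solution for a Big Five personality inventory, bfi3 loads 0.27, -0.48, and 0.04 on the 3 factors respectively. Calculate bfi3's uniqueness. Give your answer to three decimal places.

h² = 0.27² + (-0.48)² + 0.04² = 0.0729 + 0.2304 + 0.0016 = 0.3049
Uniqueness u² = 1 − h² = 1 − 0.3049 = 0.6951

0.695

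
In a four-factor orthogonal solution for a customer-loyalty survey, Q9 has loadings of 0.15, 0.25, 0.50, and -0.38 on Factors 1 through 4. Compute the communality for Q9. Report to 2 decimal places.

h² = 0.15² + 0.25² + 0.50² + (-0.38)² = 0.0225 + 0.0625 + 0.2500 + 0.1444 = 0.4794

0.48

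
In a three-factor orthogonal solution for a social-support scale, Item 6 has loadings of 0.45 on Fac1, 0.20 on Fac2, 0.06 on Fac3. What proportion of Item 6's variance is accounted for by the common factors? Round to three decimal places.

0.246

h² = 0.45² + 0.20² + 0.06² = 0.2025 + 0.0400 + 0.0036 = 0.2461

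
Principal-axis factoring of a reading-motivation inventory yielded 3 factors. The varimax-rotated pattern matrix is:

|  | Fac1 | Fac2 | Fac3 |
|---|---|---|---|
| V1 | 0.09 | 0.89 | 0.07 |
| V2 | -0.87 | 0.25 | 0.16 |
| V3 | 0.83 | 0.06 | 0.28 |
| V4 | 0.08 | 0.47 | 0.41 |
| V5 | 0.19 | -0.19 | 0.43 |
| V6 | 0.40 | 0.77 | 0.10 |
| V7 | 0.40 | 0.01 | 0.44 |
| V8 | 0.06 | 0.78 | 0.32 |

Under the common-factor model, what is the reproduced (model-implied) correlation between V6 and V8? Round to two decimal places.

r̂ = Σ λ_i·λ_j across factors = (0.40)(0.06) + (0.77)(0.78) + (0.10)(0.32)
  = +0.0240 +0.6006 +0.0320 = 0.6566

0.66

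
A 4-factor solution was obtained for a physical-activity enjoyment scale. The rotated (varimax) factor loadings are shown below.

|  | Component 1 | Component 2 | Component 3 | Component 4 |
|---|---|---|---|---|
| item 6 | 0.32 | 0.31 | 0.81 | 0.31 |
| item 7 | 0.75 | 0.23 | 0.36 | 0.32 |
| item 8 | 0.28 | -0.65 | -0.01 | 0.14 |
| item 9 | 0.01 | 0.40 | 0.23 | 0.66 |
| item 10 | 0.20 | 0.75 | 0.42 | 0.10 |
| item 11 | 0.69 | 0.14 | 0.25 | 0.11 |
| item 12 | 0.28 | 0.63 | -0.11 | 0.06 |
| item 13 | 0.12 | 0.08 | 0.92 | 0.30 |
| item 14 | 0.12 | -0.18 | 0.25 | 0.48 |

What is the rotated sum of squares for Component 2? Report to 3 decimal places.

SS loadings for Component 2 = 0.31² + 0.23² + (-0.65)² + 0.40² + 0.75² + 0.14² + 0.63² + 0.08² + (-0.18)² = 0.0961 + 0.0529 + 0.4225 + 0.1600 + 0.5625 + 0.0196 + 0.3969 + 0.0064 + 0.0324 = 1.7493

1.749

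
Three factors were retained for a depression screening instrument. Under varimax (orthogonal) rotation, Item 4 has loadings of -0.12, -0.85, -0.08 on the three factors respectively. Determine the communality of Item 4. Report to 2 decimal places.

h² = (-0.12)² + (-0.85)² + (-0.08)² = 0.0144 + 0.7225 + 0.0064 = 0.7433

0.74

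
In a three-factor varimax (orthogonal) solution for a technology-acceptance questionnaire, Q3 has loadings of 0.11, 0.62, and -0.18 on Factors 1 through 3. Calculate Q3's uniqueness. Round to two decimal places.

h² = 0.11² + 0.62² + (-0.18)² = 0.0121 + 0.3844 + 0.0324 = 0.4289
Uniqueness u² = 1 − h² = 1 − 0.4289 = 0.5711

0.57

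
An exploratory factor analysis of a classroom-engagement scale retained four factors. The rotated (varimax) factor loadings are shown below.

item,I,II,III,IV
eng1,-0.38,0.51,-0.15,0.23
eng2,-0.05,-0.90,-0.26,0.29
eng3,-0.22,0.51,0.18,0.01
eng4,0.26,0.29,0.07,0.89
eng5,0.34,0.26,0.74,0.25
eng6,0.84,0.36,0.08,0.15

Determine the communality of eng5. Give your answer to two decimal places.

0.79

h² = 0.34² + 0.26² + 0.74² + 0.25² = 0.1156 + 0.0676 + 0.5476 + 0.0625 = 0.7933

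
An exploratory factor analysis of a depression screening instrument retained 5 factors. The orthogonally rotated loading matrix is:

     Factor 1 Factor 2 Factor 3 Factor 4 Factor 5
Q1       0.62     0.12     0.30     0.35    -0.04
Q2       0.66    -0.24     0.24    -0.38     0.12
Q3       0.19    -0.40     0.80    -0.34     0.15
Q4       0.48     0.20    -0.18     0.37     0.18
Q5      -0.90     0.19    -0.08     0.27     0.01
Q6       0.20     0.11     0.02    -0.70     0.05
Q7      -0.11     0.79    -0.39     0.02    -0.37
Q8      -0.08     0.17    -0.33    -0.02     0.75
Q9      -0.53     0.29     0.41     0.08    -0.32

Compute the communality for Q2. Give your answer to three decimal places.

h² = 0.66² + (-0.24)² + 0.24² + (-0.38)² + 0.12² = 0.4356 + 0.0576 + 0.0576 + 0.1444 + 0.0144 = 0.7096

0.710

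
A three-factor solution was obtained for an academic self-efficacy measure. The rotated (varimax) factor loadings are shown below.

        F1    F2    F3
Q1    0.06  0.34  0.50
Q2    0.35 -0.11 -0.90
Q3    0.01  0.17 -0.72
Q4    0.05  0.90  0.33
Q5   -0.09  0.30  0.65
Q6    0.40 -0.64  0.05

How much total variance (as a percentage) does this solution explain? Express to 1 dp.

SS loadings by factor: 0.2968, 1.4662, 2.1123; total = 3.8753.
Total variance with 6 standardized items is 6, so the solution explains 3.8753/6 = 0.6459 = 64.59%.

64.6%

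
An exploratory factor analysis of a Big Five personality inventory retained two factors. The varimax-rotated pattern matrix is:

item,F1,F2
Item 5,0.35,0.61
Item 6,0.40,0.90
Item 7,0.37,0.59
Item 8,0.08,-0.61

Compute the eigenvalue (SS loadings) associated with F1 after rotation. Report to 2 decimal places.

0.43

SS loadings for F1 = 0.35² + 0.40² + 0.37² + 0.08² = 0.1225 + 0.1600 + 0.1369 + 0.0064 = 0.4258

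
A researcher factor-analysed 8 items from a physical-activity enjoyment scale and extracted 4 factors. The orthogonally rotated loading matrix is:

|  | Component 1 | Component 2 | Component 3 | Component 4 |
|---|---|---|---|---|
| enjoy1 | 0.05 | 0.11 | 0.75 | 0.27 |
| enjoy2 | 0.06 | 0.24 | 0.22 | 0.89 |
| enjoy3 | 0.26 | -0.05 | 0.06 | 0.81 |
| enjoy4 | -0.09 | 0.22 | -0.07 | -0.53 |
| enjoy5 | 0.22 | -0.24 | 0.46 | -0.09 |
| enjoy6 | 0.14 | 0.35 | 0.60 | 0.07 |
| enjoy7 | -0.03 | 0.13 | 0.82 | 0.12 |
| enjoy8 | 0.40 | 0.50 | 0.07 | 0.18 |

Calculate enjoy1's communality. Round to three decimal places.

h² = 0.05² + 0.11² + 0.75² + 0.27² = 0.0025 + 0.0121 + 0.5625 + 0.0729 = 0.6500

0.650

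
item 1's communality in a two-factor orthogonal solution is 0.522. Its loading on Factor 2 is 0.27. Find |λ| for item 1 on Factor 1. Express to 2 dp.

0.67

Under orthogonal rotation h² = Σλ², so λ_Factor 1² = h² − (0.0729) = 0.522 − 0.0729 = 0.4491.
|λ| = √0.4491 = 0.6701.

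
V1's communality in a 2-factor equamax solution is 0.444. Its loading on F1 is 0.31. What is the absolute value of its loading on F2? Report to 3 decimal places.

0.590

Under orthogonal rotation h² = Σλ², so λ_F2² = h² − (0.0961) = 0.444 − 0.0961 = 0.3479.
|λ| = √0.3479 = 0.5898.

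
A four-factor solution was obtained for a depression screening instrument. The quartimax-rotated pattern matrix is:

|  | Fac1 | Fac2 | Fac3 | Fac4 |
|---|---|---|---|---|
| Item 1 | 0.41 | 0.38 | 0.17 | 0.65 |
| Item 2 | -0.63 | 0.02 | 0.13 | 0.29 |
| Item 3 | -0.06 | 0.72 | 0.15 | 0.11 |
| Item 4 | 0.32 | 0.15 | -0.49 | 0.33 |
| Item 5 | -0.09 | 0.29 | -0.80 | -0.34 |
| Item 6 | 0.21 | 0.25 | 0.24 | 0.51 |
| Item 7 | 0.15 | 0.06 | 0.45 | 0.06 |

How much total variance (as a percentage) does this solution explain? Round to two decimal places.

54.24%

Communalities: 0.7639, 0.4983, 0.5566, 0.4739, 0.8478, 0.4243, 0.2322; Σh² = 3.7970.
Total variance with 7 standardized items is 7, so the solution explains 3.7970/7 = 0.5424 = 54.24%.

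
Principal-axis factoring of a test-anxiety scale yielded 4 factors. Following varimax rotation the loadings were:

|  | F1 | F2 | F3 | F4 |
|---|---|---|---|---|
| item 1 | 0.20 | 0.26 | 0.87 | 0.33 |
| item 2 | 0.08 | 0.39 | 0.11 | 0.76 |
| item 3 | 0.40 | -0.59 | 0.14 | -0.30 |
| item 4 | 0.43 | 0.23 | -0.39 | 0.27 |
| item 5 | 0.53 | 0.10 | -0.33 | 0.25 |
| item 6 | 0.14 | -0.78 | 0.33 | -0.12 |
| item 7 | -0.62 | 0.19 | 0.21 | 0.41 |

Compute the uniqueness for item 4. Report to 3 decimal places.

h² = 0.43² + 0.23² + (-0.39)² + 0.27² = 0.1849 + 0.0529 + 0.1521 + 0.0729 = 0.4628
Uniqueness u² = 1 − h² = 1 − 0.4628 = 0.5372

0.537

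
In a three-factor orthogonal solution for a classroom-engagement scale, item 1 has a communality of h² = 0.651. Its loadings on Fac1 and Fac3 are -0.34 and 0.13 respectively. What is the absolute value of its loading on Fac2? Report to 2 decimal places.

Under orthogonal rotation h² = Σλ², so λ_Fac2² = h² − (0.1325) = 0.651 − 0.1325 = 0.5185.
|λ| = √0.5185 = 0.7201.

0.72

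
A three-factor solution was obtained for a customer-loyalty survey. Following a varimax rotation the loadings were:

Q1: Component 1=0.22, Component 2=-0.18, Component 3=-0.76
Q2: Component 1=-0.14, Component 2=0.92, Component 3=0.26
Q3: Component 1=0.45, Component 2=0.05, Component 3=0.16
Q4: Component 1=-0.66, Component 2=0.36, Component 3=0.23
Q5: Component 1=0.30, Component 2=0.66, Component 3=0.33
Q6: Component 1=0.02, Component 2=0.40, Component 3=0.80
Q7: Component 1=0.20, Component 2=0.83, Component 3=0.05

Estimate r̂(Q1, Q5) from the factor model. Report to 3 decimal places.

r̂ = Σ λ_i·λ_j across factors = (0.22)(0.30) + (-0.18)(0.66) + (-0.76)(0.33)
  = +0.0660 -0.1188 -0.2508 = -0.3036

-0.304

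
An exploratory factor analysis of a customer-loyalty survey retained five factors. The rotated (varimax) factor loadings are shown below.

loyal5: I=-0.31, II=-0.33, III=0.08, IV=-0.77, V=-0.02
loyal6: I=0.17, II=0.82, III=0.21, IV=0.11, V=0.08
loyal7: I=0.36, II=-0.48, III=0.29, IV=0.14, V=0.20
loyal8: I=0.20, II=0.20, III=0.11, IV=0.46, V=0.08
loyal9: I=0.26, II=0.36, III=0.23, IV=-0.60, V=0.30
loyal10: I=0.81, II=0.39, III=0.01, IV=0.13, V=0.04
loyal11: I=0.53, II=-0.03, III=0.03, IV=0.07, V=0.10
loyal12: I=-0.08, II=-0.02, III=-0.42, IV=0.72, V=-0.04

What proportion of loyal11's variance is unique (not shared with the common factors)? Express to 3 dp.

0.702

h² = 0.53² + (-0.03)² + 0.03² + 0.07² + 0.10² = 0.2809 + 0.0009 + 0.0009 + 0.0049 + 0.0100 = 0.2976
Uniqueness u² = 1 − h² = 1 − 0.2976 = 0.7024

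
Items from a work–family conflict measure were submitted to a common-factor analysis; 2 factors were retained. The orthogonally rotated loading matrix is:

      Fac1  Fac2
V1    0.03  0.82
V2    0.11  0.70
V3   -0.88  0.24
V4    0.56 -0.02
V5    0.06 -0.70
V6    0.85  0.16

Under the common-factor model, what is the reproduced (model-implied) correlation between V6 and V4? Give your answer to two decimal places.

0.47

r̂ = Σ λ_i·λ_j across factors = (0.85)(0.56) + (0.16)(-0.02)
  = +0.4760 -0.0032 = 0.4728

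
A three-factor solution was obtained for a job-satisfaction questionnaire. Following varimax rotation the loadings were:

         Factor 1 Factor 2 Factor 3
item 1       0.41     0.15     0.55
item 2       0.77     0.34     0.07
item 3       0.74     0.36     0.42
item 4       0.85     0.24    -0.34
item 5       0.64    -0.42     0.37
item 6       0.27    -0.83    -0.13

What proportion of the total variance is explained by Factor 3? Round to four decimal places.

0.1255

SS loadings for Factor 3 = 0.55² + 0.07² + 0.42² + (-0.34)² + 0.37² + (-0.13)² = 0.7532
Proportion of variance = 0.7532 / 6 = 0.1255.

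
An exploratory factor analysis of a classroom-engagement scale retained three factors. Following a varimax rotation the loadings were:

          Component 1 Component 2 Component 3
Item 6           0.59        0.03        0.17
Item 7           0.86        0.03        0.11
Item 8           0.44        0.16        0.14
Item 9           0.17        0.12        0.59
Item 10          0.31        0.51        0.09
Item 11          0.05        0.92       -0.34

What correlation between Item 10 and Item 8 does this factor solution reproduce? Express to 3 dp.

0.231

r̂ = Σ λ_i·λ_j across factors = (0.31)(0.44) + (0.51)(0.16) + (0.09)(0.14)
  = +0.1364 +0.0816 +0.0126 = 0.2306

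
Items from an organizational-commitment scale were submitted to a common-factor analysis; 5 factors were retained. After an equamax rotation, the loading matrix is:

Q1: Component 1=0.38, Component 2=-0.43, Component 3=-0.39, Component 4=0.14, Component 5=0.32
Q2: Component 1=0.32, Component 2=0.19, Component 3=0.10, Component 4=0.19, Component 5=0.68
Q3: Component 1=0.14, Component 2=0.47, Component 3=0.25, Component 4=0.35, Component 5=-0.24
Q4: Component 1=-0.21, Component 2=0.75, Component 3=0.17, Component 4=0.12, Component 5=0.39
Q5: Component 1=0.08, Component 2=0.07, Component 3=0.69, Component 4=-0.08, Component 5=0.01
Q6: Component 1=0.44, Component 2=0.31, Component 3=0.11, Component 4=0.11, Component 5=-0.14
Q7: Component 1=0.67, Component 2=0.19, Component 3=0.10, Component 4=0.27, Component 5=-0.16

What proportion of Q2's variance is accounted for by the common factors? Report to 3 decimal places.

0.647

h² = 0.32² + 0.19² + 0.10² + 0.19² + 0.68² = 0.1024 + 0.0361 + 0.0100 + 0.0361 + 0.4624 = 0.6470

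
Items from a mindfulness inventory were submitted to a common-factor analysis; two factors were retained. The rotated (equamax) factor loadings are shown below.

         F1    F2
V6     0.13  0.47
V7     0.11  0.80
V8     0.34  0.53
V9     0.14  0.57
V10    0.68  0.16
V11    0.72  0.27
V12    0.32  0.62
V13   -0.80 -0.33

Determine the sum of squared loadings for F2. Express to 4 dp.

SS loadings for F2 = 0.47² + 0.80² + 0.53² + 0.57² + 0.16² + 0.27² + 0.62² + (-0.33)² = 0.2209 + 0.6400 + 0.2809 + 0.3249 + 0.0256 + 0.0729 + 0.3844 + 0.1089 = 2.0585

2.0585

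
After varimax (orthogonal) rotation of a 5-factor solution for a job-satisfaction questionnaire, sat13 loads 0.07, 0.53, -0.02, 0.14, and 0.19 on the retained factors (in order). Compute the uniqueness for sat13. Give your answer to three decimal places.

h² = 0.07² + 0.53² + (-0.02)² + 0.14² + 0.19² = 0.0049 + 0.2809 + 0.0004 + 0.0196 + 0.0361 = 0.3419
Uniqueness u² = 1 − h² = 1 − 0.3419 = 0.6581

0.658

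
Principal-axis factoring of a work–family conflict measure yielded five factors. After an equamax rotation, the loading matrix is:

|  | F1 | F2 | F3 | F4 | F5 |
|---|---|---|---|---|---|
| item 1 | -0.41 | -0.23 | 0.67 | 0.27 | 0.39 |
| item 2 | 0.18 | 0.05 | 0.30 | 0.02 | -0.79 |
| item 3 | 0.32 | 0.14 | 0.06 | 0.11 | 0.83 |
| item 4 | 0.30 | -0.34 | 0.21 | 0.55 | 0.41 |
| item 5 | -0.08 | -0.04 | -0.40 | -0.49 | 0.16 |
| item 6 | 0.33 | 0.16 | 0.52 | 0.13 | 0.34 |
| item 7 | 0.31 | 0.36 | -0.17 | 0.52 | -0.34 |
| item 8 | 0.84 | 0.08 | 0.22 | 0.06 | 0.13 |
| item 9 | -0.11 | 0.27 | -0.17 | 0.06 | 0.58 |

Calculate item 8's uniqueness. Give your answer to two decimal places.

h² = 0.84² + 0.08² + 0.22² + 0.06² + 0.13² = 0.7056 + 0.0064 + 0.0484 + 0.0036 + 0.0169 = 0.7809
Uniqueness u² = 1 − h² = 1 − 0.7809 = 0.2191

0.22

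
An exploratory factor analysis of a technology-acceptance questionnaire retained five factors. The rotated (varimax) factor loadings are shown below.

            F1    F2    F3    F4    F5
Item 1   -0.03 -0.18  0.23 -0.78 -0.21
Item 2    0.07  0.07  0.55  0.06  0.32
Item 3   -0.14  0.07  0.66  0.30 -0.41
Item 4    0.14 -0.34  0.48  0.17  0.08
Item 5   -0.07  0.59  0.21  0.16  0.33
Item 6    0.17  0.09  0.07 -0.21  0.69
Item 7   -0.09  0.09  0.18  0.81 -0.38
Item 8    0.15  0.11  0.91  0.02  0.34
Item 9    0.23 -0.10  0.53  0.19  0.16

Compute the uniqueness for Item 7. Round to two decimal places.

0.15

h² = (-0.09)² + 0.09² + 0.18² + 0.81² + (-0.38)² = 0.0081 + 0.0081 + 0.0324 + 0.6561 + 0.1444 = 0.8491
Uniqueness u² = 1 − h² = 1 − 0.8491 = 0.1509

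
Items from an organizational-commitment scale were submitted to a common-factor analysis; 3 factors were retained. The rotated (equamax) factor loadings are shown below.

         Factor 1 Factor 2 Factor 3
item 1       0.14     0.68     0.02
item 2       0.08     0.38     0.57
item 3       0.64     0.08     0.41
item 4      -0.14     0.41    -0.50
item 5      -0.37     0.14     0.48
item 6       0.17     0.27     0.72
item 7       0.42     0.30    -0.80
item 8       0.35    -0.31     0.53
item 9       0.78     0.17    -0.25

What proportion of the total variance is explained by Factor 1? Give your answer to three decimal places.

SS loadings for Factor 1 = 0.14² + 0.08² + 0.64² + (-0.14)² + (-0.37)² + 0.17² + 0.42² + 0.35² + 0.78² = 1.5283
Proportion of variance = 1.5283 / 9 = 0.1698.

0.170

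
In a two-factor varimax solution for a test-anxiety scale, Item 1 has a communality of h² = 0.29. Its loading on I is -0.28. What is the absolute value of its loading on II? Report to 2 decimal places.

0.46

Under orthogonal rotation h² = Σλ², so λ_II² = h² − (0.0784) = 0.29 − 0.0784 = 0.2116.
|λ| = √0.2116 = 0.4600.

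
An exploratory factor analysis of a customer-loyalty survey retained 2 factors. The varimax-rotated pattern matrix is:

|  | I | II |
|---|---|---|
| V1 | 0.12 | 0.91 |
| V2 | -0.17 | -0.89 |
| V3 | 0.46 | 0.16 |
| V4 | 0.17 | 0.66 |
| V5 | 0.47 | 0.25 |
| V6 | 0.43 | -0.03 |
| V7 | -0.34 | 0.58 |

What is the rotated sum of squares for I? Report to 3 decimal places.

SS loadings for I = 0.12² + (-0.17)² + 0.46² + 0.17² + 0.47² + 0.43² + (-0.34)² = 0.0144 + 0.0289 + 0.2116 + 0.0289 + 0.2209 + 0.1849 + 0.1156 = 0.8052

0.805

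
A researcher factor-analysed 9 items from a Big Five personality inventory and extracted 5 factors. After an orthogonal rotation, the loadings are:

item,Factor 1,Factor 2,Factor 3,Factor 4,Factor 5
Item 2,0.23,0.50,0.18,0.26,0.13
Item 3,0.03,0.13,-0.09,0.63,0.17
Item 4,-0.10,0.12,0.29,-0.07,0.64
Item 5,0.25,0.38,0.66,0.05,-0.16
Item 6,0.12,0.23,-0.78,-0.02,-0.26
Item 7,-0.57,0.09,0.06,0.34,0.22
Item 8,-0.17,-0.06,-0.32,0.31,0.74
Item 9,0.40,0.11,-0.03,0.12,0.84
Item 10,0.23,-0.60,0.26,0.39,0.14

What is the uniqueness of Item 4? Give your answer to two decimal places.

h² = (-0.10)² + 0.12² + 0.29² + (-0.07)² + 0.64² = 0.0100 + 0.0144 + 0.0841 + 0.0049 + 0.4096 = 0.5230
Uniqueness u² = 1 − h² = 1 − 0.5230 = 0.4770

0.48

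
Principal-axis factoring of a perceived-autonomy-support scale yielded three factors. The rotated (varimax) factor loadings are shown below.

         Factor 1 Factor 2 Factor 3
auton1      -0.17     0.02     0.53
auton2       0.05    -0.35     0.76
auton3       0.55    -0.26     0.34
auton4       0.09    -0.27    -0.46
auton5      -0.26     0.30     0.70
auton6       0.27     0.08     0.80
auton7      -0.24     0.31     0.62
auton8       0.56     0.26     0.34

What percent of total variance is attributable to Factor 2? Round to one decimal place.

6.5%

SS loadings for Factor 2 = 0.02² + (-0.35)² + (-0.26)² + (-0.27)² + 0.30² + 0.08² + 0.31² + 0.26² = 0.5235
With 8 standardized items, total variance = 8. Proportion = 0.5235/8 = 0.0654 → 6.54%.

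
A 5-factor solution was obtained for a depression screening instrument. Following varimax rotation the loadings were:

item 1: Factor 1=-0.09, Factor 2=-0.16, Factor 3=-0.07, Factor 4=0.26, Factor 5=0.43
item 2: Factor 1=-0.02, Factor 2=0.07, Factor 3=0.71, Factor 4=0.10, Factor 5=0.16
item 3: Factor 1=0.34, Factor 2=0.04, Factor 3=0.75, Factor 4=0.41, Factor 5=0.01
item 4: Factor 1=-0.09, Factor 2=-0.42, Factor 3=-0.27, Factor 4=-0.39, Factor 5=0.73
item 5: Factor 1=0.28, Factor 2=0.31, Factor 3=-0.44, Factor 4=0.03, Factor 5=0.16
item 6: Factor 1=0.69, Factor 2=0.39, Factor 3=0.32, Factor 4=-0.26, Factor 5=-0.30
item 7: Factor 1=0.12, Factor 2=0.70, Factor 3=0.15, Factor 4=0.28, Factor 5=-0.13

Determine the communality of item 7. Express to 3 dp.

h² = 0.12² + 0.70² + 0.15² + 0.28² + (-0.13)² = 0.0144 + 0.4900 + 0.0225 + 0.0784 + 0.0169 = 0.6222

0.622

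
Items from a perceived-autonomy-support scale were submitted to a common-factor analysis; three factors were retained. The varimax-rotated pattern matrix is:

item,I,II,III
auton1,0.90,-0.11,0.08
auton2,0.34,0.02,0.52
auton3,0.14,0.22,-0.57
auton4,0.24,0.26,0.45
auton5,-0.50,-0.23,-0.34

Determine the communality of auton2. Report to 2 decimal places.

h² = 0.34² + 0.02² + 0.52² = 0.1156 + 0.0004 + 0.2704 = 0.3864

0.39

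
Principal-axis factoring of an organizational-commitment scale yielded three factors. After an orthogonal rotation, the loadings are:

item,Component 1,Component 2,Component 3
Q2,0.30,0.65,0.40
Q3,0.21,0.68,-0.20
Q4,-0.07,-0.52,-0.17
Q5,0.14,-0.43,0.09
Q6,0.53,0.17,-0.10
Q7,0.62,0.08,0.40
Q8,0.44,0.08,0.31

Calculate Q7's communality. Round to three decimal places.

h² = 0.62² + 0.08² + 0.40² = 0.3844 + 0.0064 + 0.1600 = 0.5508

0.551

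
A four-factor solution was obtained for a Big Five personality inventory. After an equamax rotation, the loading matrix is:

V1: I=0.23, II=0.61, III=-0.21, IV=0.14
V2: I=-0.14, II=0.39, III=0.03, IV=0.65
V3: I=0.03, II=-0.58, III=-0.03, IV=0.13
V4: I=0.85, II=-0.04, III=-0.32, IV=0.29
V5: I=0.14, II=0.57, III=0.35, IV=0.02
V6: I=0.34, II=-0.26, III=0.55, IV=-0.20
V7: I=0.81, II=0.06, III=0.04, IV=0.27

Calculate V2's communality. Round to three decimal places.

h² = (-0.14)² + 0.39² + 0.03² + 0.65² = 0.0196 + 0.1521 + 0.0009 + 0.4225 = 0.5951

0.595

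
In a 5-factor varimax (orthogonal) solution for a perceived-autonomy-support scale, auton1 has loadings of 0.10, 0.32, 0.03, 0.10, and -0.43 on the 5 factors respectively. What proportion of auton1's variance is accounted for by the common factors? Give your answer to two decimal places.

0.31

h² = 0.10² + 0.32² + 0.03² + 0.10² + (-0.43)² = 0.0100 + 0.1024 + 0.0009 + 0.0100 + 0.1849 = 0.3082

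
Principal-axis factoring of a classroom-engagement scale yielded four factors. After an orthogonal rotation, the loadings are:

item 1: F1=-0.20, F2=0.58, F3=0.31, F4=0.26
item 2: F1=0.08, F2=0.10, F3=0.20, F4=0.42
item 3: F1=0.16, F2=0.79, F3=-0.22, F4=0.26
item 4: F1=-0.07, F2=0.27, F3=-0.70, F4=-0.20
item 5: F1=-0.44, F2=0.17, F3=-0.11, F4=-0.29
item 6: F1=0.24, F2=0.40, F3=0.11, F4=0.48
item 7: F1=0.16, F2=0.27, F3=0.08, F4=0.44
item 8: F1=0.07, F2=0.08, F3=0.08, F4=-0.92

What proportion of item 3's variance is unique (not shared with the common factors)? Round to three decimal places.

h² = 0.16² + 0.79² + (-0.22)² + 0.26² = 0.0256 + 0.6241 + 0.0484 + 0.0676 = 0.7657
Uniqueness u² = 1 − h² = 1 − 0.7657 = 0.2343

0.234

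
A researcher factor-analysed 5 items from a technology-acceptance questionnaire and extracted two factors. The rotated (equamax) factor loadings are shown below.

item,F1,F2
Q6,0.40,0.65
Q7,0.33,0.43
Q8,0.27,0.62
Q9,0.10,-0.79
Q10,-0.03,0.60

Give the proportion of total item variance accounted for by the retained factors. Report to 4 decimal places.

0.4657

Communalities: 0.5825, 0.2938, 0.4573, 0.6341, 0.3609; Σh² = 2.3286.
Total variance with 5 standardized items is 5, so the solution explains 2.3286/5 = 0.4657.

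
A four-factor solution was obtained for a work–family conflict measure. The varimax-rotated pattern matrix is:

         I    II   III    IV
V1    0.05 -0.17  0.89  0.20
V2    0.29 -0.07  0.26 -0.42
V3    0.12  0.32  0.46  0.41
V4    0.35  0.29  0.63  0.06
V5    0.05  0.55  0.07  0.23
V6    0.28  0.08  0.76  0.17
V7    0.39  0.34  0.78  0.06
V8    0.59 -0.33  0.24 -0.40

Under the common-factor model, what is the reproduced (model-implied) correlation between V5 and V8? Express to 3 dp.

-0.227

r̂ = Σ λ_i·λ_j across factors = (0.05)(0.59) + (0.55)(-0.33) + (0.07)(0.24) + (0.23)(-0.40)
  = +0.0295 -0.1815 +0.0168 -0.0920 = -0.2272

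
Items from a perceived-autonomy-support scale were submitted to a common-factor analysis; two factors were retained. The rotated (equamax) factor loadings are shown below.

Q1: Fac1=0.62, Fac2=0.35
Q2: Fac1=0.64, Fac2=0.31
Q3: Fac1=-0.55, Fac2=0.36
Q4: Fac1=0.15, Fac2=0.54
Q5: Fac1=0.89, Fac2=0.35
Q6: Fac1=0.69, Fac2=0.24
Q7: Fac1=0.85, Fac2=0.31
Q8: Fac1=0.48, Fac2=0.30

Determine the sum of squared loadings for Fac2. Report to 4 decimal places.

SS loadings for Fac2 = 0.35² + 0.31² + 0.36² + 0.54² + 0.35² + 0.24² + 0.31² + 0.30² = 0.1225 + 0.0961 + 0.1296 + 0.2916 + 0.1225 + 0.0576 + 0.0961 + 0.0900 = 1.0060

1.0060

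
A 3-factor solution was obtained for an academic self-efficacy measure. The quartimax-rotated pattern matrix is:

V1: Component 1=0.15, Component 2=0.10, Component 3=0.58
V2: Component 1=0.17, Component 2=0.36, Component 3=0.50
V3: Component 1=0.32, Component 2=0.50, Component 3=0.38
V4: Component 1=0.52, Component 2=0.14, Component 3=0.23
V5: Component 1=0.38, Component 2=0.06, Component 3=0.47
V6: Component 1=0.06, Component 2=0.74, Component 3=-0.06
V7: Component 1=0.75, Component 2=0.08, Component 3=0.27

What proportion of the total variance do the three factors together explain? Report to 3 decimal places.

0.455

SS loadings by factor: 1.1347, 0.9668, 1.0811; total = 3.1826.
Total variance with 7 standardized items is 7, so the solution explains 3.1826/7 = 0.4547.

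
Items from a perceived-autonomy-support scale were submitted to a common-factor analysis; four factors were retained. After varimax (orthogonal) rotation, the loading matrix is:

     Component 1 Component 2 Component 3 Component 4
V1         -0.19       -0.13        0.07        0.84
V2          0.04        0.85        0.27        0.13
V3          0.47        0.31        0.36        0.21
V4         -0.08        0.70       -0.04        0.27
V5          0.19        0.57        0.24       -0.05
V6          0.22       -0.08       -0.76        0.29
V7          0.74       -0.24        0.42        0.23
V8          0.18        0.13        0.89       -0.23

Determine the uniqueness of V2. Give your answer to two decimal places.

h² = 0.04² + 0.85² + 0.27² + 0.13² = 0.0016 + 0.7225 + 0.0729 + 0.0169 = 0.8139
Uniqueness u² = 1 − h² = 1 − 0.8139 = 0.1861

0.19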